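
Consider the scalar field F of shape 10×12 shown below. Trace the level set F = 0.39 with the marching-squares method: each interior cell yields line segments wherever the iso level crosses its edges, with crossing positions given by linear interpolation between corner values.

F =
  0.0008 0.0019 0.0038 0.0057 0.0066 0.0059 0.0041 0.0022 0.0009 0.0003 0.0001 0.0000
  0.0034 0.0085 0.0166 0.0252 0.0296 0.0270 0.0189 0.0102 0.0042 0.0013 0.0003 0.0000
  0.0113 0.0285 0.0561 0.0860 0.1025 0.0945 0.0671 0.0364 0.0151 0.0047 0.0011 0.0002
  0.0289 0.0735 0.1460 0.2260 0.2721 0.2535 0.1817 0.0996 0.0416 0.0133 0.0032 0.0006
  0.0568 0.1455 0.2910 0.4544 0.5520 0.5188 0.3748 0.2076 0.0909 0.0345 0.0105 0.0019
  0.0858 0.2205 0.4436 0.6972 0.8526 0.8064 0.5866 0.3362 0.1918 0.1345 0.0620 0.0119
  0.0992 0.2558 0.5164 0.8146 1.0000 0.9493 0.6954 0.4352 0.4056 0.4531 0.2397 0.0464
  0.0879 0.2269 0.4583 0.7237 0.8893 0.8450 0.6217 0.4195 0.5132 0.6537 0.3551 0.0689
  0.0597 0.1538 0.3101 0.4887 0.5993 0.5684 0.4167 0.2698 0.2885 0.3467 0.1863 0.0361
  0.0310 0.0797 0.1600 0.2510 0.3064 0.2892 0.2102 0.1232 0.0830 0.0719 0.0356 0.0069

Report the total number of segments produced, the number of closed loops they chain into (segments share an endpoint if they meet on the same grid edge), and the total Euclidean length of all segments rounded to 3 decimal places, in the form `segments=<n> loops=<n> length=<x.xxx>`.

segments=26 loops=1 length=22.249

cell (3,2): code 0100 → (3.718,3.000)–(4.000,2.606)
cell (3,3): code 1100 → (3.421,4.000)–(3.718,3.000)
cell (3,4): code 1100 → (3.515,5.000)–(3.421,4.000)
cell (3,5): code 1000 → (4.000,5.894)–(3.515,5.000)
cell (4,1): code 0100 → (4.649,2.000)–(5.000,1.760)
cell (4,2): code 1110 → (4.000,2.606)–(4.649,2.000)
cell (4,5): code 1101 → (4.072,6.000)–(4.000,5.894)
cell (4,6): code 1000 → (5.000,6.785)–(4.072,6.000)
cell (5,1): code 0110 → (5.000,1.760)–(6.000,1.515)
cell (5,6): code 1101 → (5.543,7.000)–(5.000,6.785)
cell (5,7): code 1100 → (5.927,8.000)–(5.543,7.000)
cell (5,8): code 1100 → (5.802,9.000)–(5.927,8.000)
cell (5,9): code 1000 → (6.000,9.296)–(5.802,9.000)
cell (6,1): code 0110 → (6.000,1.515)–(7.000,1.705)
cell (6,9): code 1001 → (7.000,9.883)–(6.000,9.296)
cell (7,1): code 0010 → (7.000,1.705)–(7.461,2.000)
cell (7,2): code 0111 → (7.461,2.000)–(8.000,2.447)
cell (7,6): code 1011 → (8.000,6.182)–(7.197,7.000)
cell (7,7): code 0011 → (7.197,7.000)–(7.548,8.000)
cell (7,8): code 0011 → (7.548,8.000)–(7.859,9.000)
cell (7,9): code 0001 → (7.859,9.000)–(7.000,9.883)
cell (8,2): code 0010 → (8.000,2.447)–(8.415,3.000)
cell (8,3): code 0011 → (8.415,3.000)–(8.715,4.000)
cell (8,4): code 0011 → (8.715,4.000)–(8.639,5.000)
cell (8,5): code 0011 → (8.639,5.000)–(8.129,6.000)
cell (8,6): code 0001 → (8.129,6.000)–(8.000,6.182)
total: 26 segments, chained into 1 closed loop(s), length Σ = 22.249292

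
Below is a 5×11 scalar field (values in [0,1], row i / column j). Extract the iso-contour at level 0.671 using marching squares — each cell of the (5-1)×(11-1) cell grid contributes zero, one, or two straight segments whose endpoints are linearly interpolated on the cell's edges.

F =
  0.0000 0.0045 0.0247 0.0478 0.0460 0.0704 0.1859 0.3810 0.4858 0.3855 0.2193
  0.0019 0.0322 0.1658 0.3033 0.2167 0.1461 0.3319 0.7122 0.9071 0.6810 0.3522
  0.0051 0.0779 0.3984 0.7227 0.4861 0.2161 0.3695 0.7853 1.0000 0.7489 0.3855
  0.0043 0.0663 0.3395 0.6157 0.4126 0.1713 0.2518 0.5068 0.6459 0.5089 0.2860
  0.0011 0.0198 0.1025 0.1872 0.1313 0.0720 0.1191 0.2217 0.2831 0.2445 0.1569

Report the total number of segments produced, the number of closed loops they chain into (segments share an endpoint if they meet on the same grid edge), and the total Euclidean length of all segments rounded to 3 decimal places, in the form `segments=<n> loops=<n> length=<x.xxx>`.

cell (0,6): code 0100 → (0.876,7.000)–(1.000,6.892)
cell (0,7): code 1100 → (0.440,8.000)–(0.876,7.000)
cell (0,8): code 1100 → (0.966,9.000)–(0.440,8.000)
cell (0,9): code 1000 → (1.000,9.030)–(0.966,9.000)
cell (1,2): code 0100 → (1.877,3.000)–(2.000,2.841)
cell (1,3): code 1000 → (2.000,3.219)–(1.877,3.000)
cell (1,6): code 0110 → (1.000,6.892)–(2.000,6.725)
cell (1,9): code 1001 → (2.000,9.214)–(1.000,9.030)
cell (2,2): code 0010 → (2.000,2.841)–(2.483,3.000)
cell (2,3): code 0001 → (2.483,3.000)–(2.000,3.219)
cell (2,6): code 0010 → (2.000,6.725)–(2.410,7.000)
cell (2,7): code 0011 → (2.410,7.000)–(2.929,8.000)
cell (2,8): code 0011 → (2.929,8.000)–(2.325,9.000)
cell (2,9): code 0001 → (2.325,9.000)–(2.000,9.214)
total: 14 segments, chained into 2 closed loop(s), length Σ = 9.131591

segments=14 loops=2 length=9.132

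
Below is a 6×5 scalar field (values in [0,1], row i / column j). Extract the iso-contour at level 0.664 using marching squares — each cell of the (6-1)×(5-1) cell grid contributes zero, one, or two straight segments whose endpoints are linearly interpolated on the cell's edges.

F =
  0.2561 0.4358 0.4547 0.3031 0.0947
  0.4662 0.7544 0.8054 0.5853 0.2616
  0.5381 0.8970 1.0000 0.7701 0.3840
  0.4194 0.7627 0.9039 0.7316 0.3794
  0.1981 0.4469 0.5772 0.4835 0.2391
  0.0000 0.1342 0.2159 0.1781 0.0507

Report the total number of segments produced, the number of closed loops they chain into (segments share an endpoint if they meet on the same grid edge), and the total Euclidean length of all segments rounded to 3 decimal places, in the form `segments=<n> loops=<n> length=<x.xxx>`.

segments=12 loops=1 length=9.448

cell (0,0): code 0100 → (0.716,1.000)–(1.000,0.686)
cell (0,1): code 1100 → (0.597,2.000)–(0.716,1.000)
cell (0,2): code 1000 → (1.000,2.642)–(0.597,2.000)
cell (1,0): code 0110 → (1.000,0.686)–(2.000,0.351)
cell (1,2): code 1101 → (1.426,3.000)–(1.000,2.642)
cell (1,3): code 1000 → (2.000,3.275)–(1.426,3.000)
cell (2,0): code 0110 → (2.000,0.351)–(3.000,0.712)
cell (2,3): code 1001 → (3.000,3.192)–(2.000,3.275)
cell (3,0): code 0010 → (3.000,0.712)–(3.313,1.000)
cell (3,1): code 0011 → (3.313,1.000)–(3.734,2.000)
cell (3,2): code 0011 → (3.734,2.000)–(3.272,3.000)
cell (3,3): code 0001 → (3.272,3.000)–(3.000,3.192)
total: 12 segments, chained into 1 closed loop(s), length Σ = 9.447509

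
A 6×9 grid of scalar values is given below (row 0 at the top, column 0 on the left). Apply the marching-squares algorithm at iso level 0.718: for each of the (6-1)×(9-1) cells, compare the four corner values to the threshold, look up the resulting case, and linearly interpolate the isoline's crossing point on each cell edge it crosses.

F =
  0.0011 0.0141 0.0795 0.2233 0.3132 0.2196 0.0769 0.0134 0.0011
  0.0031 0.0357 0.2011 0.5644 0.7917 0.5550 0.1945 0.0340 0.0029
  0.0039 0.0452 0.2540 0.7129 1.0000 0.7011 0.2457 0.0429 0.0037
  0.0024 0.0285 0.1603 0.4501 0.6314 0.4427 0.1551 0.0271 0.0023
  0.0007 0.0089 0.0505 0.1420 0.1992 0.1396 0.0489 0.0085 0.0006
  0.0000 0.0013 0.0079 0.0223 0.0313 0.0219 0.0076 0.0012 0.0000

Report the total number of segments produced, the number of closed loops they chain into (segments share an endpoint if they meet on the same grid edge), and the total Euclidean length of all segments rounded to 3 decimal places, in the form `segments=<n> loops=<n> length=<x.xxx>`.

cell (0,3): code 0100 → (0.846,4.000)–(1.000,3.676)
cell (0,4): code 1000 → (1.000,4.311)–(0.846,4.000)
cell (1,3): code 0110 → (1.000,3.676)–(2.000,3.018)
cell (1,4): code 1001 → (2.000,4.943)–(1.000,4.311)
cell (2,3): code 0010 → (2.000,3.018)–(2.765,4.000)
cell (2,4): code 0001 → (2.765,4.000)–(2.000,4.943)
total: 6 segments, chained into 1 closed loop(s), length Σ = 5.546129

segments=6 loops=1 length=5.546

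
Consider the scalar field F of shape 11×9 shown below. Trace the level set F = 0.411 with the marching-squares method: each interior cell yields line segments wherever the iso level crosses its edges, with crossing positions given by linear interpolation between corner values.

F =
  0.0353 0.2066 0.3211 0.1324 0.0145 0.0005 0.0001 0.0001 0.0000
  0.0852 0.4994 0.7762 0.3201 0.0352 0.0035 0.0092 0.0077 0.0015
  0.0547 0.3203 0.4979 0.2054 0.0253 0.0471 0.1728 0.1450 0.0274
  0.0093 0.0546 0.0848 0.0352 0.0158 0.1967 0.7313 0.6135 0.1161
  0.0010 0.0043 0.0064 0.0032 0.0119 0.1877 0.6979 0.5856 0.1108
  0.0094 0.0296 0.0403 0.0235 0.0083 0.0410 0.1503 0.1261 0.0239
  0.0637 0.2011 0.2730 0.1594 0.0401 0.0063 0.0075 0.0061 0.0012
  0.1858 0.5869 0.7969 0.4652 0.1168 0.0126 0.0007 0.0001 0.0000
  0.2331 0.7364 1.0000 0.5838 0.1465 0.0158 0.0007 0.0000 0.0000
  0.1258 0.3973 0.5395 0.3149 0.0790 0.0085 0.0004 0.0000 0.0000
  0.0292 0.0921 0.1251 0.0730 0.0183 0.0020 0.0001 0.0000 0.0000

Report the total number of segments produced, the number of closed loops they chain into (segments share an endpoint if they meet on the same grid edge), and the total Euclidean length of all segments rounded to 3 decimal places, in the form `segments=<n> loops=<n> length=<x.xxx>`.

cell (0,0): code 0100 → (0.698,1.000)–(1.000,0.787)
cell (0,1): code 1100 → (0.198,2.000)–(0.698,1.000)
cell (0,2): code 1000 → (1.000,2.801)–(0.198,2.000)
cell (1,0): code 0010 → (1.000,0.787)–(1.494,1.000)
cell (1,1): code 0111 → (1.494,1.000)–(2.000,1.511)
cell (1,2): code 1001 → (2.000,2.297)–(1.000,2.801)
cell (2,1): code 0010 → (2.000,1.511)–(2.210,2.000)
cell (2,2): code 0001 → (2.210,2.000)–(2.000,2.297)
cell (2,5): code 0100 → (2.426,6.000)–(3.000,5.401)
cell (2,6): code 1100 → (2.568,7.000)–(2.426,6.000)
cell (2,7): code 1000 → (3.000,7.407)–(2.568,7.000)
cell (3,5): code 0110 → (3.000,5.401)–(4.000,5.438)
cell (3,7): code 1001 → (4.000,7.368)–(3.000,7.407)
cell (4,5): code 0010 → (4.000,5.438)–(4.524,6.000)
cell (4,6): code 0011 → (4.524,6.000)–(4.380,7.000)
cell (4,7): code 0001 → (4.380,7.000)–(4.000,7.368)
cell (6,0): code 0100 → (6.544,1.000)–(7.000,0.561)
cell (6,1): code 1100 → (6.263,2.000)–(6.544,1.000)
cell (6,2): code 1100 → (6.823,3.000)–(6.263,2.000)
cell (6,3): code 1000 → (7.000,3.156)–(6.823,3.000)
cell (7,0): code 0110 → (7.000,0.561)–(8.000,0.353)
cell (7,3): code 1001 → (8.000,3.395)–(7.000,3.156)
cell (8,0): code 0010 → (8.000,0.353)–(8.960,1.000)
cell (8,1): code 0111 → (8.960,1.000)–(9.000,1.096)
cell (8,2): code 1011 → (9.000,2.572)–(8.643,3.000)
cell (8,3): code 0001 → (8.643,3.000)–(8.000,3.395)
cell (9,1): code 0010 → (9.000,1.096)–(9.310,2.000)
cell (9,2): code 0001 → (9.310,2.000)–(9.000,2.572)
total: 28 segments, chained into 3 closed loop(s), length Σ = 21.919221

segments=28 loops=3 length=21.919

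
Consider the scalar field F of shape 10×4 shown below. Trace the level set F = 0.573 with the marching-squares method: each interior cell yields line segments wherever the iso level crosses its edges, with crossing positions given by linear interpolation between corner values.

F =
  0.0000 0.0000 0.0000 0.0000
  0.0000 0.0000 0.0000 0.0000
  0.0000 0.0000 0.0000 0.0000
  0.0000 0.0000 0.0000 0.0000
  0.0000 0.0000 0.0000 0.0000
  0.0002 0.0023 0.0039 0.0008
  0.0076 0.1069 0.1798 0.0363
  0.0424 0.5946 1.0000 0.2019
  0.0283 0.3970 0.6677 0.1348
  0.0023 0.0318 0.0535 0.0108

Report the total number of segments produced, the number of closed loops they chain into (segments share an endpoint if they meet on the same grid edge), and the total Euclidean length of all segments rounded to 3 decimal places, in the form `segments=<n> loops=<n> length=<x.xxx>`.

segments=8 loops=1 length=4.812

cell (6,0): code 0100 → (6.956,1.000)–(7.000,0.961)
cell (6,1): code 1100 → (6.479,2.000)–(6.956,1.000)
cell (6,2): code 1000 → (7.000,2.535)–(6.479,2.000)
cell (7,0): code 0010 → (7.000,0.961)–(7.109,1.000)
cell (7,1): code 0111 → (7.109,1.000)–(8.000,1.650)
cell (7,2): code 1001 → (8.000,2.178)–(7.000,2.535)
cell (8,1): code 0010 → (8.000,1.650)–(8.154,2.000)
cell (8,2): code 0001 → (8.154,2.000)–(8.000,2.178)
total: 8 segments, chained into 1 closed loop(s), length Σ = 4.811581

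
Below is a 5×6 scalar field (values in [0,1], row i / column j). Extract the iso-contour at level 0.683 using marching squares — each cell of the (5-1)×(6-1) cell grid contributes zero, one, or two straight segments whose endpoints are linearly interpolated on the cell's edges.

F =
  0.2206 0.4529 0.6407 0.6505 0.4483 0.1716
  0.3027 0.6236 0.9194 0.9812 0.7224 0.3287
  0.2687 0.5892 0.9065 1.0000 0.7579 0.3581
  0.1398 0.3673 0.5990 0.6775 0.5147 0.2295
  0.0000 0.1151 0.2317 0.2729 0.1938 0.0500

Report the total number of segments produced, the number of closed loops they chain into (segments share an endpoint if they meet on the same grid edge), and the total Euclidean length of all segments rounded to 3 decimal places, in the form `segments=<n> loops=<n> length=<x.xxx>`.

cell (0,1): code 0100 → (0.152,2.000)–(1.000,1.201)
cell (0,2): code 1100 → (0.098,3.000)–(0.152,2.000)
cell (0,3): code 1100 → (0.856,4.000)–(0.098,3.000)
cell (0,4): code 1000 → (1.000,4.100)–(0.856,4.000)
cell (1,1): code 0110 → (1.000,1.201)–(2.000,1.296)
cell (1,4): code 1001 → (2.000,4.187)–(1.000,4.100)
cell (2,1): code 0010 → (2.000,1.296)–(2.727,2.000)
cell (2,2): code 0011 → (2.727,2.000)–(2.983,3.000)
cell (2,3): code 0011 → (2.983,3.000)–(2.308,4.000)
cell (2,4): code 0001 → (2.308,4.000)–(2.000,4.187)
total: 10 segments, chained into 1 closed loop(s), length Σ = 9.216459

segments=10 loops=1 length=9.216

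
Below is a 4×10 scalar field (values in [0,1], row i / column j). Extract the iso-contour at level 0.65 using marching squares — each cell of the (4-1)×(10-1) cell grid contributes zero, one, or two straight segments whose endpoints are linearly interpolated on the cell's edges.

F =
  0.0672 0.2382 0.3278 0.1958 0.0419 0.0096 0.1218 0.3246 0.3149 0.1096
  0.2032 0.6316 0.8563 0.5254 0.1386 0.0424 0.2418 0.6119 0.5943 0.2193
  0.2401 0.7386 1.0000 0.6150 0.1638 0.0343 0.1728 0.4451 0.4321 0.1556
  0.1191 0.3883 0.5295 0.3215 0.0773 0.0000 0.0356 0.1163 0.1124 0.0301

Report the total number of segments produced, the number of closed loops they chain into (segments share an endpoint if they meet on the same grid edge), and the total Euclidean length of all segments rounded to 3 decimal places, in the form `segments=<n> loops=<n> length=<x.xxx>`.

cell (0,1): code 0100 → (0.610,2.000)–(1.000,1.082)
cell (0,2): code 1000 → (1.000,2.623)–(0.610,2.000)
cell (1,0): code 0100 → (1.172,1.000)–(2.000,0.822)
cell (1,1): code 1110 → (1.000,1.082)–(1.172,1.000)
cell (1,2): code 1001 → (2.000,2.909)–(1.000,2.623)
cell (2,0): code 0010 → (2.000,0.822)–(2.253,1.000)
cell (2,1): code 0011 → (2.253,1.000)–(2.744,2.000)
cell (2,2): code 0001 → (2.744,2.000)–(2.000,2.909)
total: 8 segments, chained into 1 closed loop(s), length Σ = 6.408385

segments=8 loops=1 length=6.408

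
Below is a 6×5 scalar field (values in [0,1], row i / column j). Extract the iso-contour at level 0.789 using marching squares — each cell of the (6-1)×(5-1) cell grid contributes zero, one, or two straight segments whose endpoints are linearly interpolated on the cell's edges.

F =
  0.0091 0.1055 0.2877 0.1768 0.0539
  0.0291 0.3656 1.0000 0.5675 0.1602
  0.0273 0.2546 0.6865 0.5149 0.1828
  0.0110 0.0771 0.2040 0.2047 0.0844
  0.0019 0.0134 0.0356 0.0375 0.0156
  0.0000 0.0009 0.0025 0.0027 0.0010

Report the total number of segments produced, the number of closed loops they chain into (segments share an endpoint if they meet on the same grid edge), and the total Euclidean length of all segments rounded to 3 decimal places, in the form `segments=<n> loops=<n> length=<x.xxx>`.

segments=4 loops=1 length=2.598

cell (0,1): code 0100 → (0.704,2.000)–(1.000,1.667)
cell (0,2): code 1000 → (1.000,2.488)–(0.704,2.000)
cell (1,1): code 0010 → (1.000,1.667)–(1.673,2.000)
cell (1,2): code 0001 → (1.673,2.000)–(1.000,2.488)
total: 4 segments, chained into 1 closed loop(s), length Σ = 2.598144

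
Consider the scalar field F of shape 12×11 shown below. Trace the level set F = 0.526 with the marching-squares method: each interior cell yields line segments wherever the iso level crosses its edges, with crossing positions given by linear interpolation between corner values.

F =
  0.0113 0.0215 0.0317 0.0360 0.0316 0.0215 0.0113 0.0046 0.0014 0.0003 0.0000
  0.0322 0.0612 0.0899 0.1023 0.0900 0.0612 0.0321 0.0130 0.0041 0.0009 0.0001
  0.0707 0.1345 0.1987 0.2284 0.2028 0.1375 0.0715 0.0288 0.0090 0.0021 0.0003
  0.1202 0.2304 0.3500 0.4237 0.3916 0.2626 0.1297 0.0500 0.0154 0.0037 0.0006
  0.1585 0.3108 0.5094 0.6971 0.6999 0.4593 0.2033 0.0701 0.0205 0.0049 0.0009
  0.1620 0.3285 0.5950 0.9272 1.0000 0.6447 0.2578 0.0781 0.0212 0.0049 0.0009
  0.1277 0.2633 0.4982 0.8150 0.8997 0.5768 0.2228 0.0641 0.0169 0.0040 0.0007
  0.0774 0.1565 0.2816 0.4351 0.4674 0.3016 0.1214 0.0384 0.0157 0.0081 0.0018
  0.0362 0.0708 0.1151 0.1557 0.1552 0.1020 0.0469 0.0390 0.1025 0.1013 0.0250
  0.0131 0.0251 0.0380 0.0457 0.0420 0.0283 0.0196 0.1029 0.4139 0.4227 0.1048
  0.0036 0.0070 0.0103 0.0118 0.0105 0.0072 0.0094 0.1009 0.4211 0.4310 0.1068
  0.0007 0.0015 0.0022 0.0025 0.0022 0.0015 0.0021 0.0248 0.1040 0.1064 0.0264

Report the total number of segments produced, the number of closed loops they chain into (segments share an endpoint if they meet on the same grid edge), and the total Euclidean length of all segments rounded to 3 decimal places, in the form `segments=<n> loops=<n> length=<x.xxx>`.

cell (3,2): code 0100 → (3.374,3.000)–(4.000,2.088)
cell (3,3): code 1100 → (3.436,4.000)–(3.374,3.000)
cell (3,4): code 1000 → (4.000,4.723)–(3.436,4.000)
cell (4,1): code 0100 → (4.194,2.000)–(5.000,1.741)
cell (4,2): code 1110 → (4.000,2.088)–(4.194,2.000)
cell (4,4): code 1101 → (4.360,5.000)–(4.000,4.723)
cell (4,5): code 1000 → (5.000,5.307)–(4.360,5.000)
cell (5,1): code 0010 → (5.000,1.741)–(5.713,2.000)
cell (5,2): code 0111 → (5.713,2.000)–(6.000,2.088)
cell (5,5): code 1001 → (6.000,5.144)–(5.000,5.307)
cell (6,2): code 0010 → (6.000,2.088)–(6.761,3.000)
cell (6,3): code 0011 → (6.761,3.000)–(6.864,4.000)
cell (6,4): code 0011 → (6.864,4.000)–(6.185,5.000)
cell (6,5): code 0001 → (6.185,5.000)–(6.000,5.144)
total: 14 segments, chained into 1 closed loop(s), length Σ = 10.956472

segments=14 loops=1 length=10.956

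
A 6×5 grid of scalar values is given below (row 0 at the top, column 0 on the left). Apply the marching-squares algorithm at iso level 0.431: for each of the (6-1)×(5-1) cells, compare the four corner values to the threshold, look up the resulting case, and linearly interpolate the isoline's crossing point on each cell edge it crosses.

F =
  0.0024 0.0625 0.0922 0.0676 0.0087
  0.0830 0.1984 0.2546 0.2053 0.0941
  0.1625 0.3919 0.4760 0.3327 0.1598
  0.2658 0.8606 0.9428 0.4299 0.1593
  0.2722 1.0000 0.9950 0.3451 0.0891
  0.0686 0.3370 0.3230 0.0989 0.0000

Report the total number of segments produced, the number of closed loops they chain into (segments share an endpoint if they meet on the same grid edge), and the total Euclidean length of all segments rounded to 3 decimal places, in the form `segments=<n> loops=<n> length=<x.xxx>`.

segments=10 loops=1 length=9.176

cell (1,1): code 0100 → (1.797,2.000)–(2.000,1.465)
cell (1,2): code 1000 → (2.000,2.314)–(1.797,2.000)
cell (2,0): code 0100 → (2.083,1.000)–(3.000,0.278)
cell (2,1): code 1110 → (2.000,1.465)–(2.083,1.000)
cell (2,2): code 1001 → (3.000,2.998)–(2.000,2.314)
cell (3,0): code 0110 → (3.000,0.278)–(4.000,0.218)
cell (3,2): code 1001 → (4.000,2.868)–(3.000,2.998)
cell (4,0): code 0010 → (4.000,0.218)–(4.858,1.000)
cell (4,1): code 0011 → (4.858,1.000)–(4.839,2.000)
cell (4,2): code 0001 → (4.839,2.000)–(4.000,2.868)
total: 10 segments, chained into 1 closed loop(s), length Σ = 9.175778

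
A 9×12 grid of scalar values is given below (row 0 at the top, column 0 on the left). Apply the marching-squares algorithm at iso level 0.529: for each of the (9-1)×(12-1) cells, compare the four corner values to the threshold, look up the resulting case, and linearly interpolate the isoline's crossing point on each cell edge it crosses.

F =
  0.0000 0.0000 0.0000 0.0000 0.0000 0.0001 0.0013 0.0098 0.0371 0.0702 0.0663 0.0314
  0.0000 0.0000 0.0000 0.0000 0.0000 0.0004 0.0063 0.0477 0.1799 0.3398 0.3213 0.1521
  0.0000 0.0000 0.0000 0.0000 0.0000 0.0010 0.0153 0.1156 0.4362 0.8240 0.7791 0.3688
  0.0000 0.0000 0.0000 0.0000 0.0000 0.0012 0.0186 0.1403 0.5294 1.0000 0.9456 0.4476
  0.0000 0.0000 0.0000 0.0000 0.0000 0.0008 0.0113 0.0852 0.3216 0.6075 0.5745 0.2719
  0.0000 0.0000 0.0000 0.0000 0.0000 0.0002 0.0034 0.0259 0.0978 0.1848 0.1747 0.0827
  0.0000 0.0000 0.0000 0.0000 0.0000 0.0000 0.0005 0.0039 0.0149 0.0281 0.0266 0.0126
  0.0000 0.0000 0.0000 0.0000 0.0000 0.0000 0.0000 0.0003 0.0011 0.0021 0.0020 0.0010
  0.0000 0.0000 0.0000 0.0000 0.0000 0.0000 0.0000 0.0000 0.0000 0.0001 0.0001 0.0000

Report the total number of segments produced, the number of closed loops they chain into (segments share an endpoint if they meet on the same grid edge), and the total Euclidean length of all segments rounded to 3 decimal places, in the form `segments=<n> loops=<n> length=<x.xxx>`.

segments=12 loops=1 length=8.820

cell (1,8): code 0100 → (1.391,9.000)–(2.000,8.239)
cell (1,9): code 1100 → (1.454,10.000)–(1.391,9.000)
cell (1,10): code 1000 → (2.000,10.610)–(1.454,10.000)
cell (2,7): code 0100 → (2.996,8.000)–(3.000,7.999)
cell (2,8): code 1110 → (2.000,8.239)–(2.996,8.000)
cell (2,10): code 1001 → (3.000,10.837)–(2.000,10.610)
cell (3,7): code 0010 → (3.000,7.999)–(3.002,8.000)
cell (3,8): code 0111 → (3.002,8.000)–(4.000,8.725)
cell (3,10): code 1001 → (4.000,10.150)–(3.000,10.837)
cell (4,8): code 0010 → (4.000,8.725)–(4.186,9.000)
cell (4,9): code 0011 → (4.186,9.000)–(4.114,10.000)
cell (4,10): code 0001 → (4.114,10.000)–(4.000,10.150)
total: 12 segments, chained into 1 closed loop(s), length Σ = 8.820497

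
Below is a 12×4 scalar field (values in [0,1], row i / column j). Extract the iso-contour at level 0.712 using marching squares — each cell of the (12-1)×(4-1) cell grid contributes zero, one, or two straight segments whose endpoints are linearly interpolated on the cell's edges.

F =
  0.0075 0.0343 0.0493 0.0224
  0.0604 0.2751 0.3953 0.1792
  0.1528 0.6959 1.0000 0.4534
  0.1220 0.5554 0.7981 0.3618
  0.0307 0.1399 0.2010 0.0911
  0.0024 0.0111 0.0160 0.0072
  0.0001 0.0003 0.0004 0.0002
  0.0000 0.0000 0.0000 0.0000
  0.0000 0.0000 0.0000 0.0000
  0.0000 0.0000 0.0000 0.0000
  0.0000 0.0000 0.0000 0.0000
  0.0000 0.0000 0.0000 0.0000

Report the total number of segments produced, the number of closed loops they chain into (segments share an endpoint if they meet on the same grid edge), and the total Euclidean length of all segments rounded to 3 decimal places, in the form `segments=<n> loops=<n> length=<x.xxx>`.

cell (1,1): code 0100 → (1.524,2.000)–(2.000,1.053)
cell (1,2): code 1000 → (2.000,2.527)–(1.524,2.000)
cell (2,1): code 0110 → (2.000,1.053)–(3.000,1.645)
cell (2,2): code 1001 → (3.000,2.197)–(2.000,2.527)
cell (3,1): code 0010 → (3.000,1.645)–(3.144,2.000)
cell (3,2): code 0001 → (3.144,2.000)–(3.000,2.197)
total: 6 segments, chained into 1 closed loop(s), length Σ = 4.612821

segments=6 loops=1 length=4.613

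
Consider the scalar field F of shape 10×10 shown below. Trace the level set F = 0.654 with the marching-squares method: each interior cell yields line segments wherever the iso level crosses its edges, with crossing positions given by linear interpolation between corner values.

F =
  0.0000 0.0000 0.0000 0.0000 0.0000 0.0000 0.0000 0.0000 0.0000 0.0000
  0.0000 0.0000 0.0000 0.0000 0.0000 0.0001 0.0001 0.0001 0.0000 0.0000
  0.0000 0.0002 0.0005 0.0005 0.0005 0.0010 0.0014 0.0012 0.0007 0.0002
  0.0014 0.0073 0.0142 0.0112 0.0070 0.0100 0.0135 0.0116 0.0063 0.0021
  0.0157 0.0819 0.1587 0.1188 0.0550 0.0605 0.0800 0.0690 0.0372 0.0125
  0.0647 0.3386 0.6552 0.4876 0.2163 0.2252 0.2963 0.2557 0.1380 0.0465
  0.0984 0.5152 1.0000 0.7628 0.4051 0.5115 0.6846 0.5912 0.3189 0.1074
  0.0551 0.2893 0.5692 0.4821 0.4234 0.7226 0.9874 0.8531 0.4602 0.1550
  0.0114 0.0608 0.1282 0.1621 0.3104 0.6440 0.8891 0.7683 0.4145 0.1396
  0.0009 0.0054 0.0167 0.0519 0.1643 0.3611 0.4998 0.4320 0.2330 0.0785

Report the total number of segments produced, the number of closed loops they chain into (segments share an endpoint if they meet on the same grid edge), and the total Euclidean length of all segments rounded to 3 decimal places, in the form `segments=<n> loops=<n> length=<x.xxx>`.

segments=20 loops=2 length=13.859

cell (4,1): code 0100 → (4.998,2.000)–(5.000,1.996)
cell (4,2): code 1000 → (5.000,2.007)–(4.998,2.000)
cell (5,1): code 0110 → (5.000,1.996)–(6.000,1.286)
cell (5,2): code 1101 → (5.605,3.000)–(5.000,2.007)
cell (5,3): code 1000 → (6.000,3.304)–(5.605,3.000)
cell (5,5): code 0100 → (5.921,6.000)–(6.000,5.823)
cell (5,6): code 1000 → (6.000,6.328)–(5.921,6.000)
cell (6,1): code 0010 → (6.000,1.286)–(6.803,2.000)
cell (6,2): code 0011 → (6.803,2.000)–(6.388,3.000)
cell (6,3): code 0001 → (6.388,3.000)–(6.000,3.304)
cell (6,4): code 0100 → (6.675,5.000)–(7.000,4.771)
cell (6,5): code 1110 → (6.000,5.823)–(6.675,5.000)
cell (6,6): code 1101 → (6.240,7.000)–(6.000,6.328)
cell (6,7): code 1000 → (7.000,7.507)–(6.240,7.000)
cell (7,4): code 0010 → (7.000,4.771)–(7.873,5.000)
cell (7,5): code 0111 → (7.873,5.000)–(8.000,5.041)
cell (7,7): code 1001 → (8.000,7.323)–(7.000,7.507)
cell (8,5): code 0010 → (8.000,5.041)–(8.604,6.000)
cell (8,6): code 0011 → (8.604,6.000)–(8.340,7.000)
cell (8,7): code 0001 → (8.340,7.000)–(8.000,7.323)
total: 20 segments, chained into 2 closed loop(s), length Σ = 13.859435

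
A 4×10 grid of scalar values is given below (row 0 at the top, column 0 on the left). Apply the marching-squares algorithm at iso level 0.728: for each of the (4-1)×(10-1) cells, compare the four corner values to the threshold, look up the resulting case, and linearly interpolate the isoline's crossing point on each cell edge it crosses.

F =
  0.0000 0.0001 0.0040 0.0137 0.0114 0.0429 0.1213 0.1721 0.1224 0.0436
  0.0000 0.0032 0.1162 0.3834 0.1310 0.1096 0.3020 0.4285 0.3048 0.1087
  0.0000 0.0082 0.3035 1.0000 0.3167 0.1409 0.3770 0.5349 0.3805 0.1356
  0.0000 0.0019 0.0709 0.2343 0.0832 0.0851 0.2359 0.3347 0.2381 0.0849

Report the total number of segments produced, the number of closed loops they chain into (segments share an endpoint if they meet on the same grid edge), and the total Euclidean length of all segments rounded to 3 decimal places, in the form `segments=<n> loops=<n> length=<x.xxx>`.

cell (1,2): code 0100 → (1.559,3.000)–(2.000,2.609)
cell (1,3): code 1000 → (2.000,3.398)–(1.559,3.000)
cell (2,2): code 0010 → (2.000,2.609)–(2.355,3.000)
cell (2,3): code 0001 → (2.355,3.000)–(2.000,3.398)
total: 4 segments, chained into 1 closed loop(s), length Σ = 2.244779

segments=4 loops=1 length=2.245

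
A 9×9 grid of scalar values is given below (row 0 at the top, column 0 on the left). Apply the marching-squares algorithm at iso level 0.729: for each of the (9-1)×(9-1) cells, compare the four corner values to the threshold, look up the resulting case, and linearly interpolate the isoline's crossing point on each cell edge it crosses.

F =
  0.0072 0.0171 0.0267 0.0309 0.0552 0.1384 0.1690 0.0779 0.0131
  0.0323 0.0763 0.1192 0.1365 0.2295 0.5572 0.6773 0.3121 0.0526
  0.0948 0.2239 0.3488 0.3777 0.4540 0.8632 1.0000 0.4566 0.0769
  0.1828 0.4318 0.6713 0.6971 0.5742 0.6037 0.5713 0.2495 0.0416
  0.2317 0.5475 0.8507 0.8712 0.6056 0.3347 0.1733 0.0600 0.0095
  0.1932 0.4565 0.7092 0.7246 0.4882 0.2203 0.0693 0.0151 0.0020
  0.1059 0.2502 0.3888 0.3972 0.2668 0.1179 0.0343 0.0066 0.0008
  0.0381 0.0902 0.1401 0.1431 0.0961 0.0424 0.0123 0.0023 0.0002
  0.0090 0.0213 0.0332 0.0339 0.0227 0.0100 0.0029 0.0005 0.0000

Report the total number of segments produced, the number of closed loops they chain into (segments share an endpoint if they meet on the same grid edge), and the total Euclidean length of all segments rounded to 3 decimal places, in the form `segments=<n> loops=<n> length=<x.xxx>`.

segments=12 loops=2 length=10.863

cell (1,4): code 0100 → (1.561,5.000)–(2.000,4.672)
cell (1,5): code 1100 → (1.160,6.000)–(1.561,5.000)
cell (1,6): code 1000 → (2.000,6.499)–(1.160,6.000)
cell (2,4): code 0010 → (2.000,4.672)–(2.517,5.000)
cell (2,5): code 0011 → (2.517,5.000)–(2.632,6.000)
cell (2,6): code 0001 → (2.632,6.000)–(2.000,6.499)
cell (3,1): code 0100 → (3.322,2.000)–(4.000,1.599)
cell (3,2): code 1100 → (3.183,3.000)–(3.322,2.000)
cell (3,3): code 1000 → (4.000,3.535)–(3.183,3.000)
cell (4,1): code 0010 → (4.000,1.599)–(4.860,2.000)
cell (4,2): code 0011 → (4.860,2.000)–(4.970,3.000)
cell (4,3): code 0001 → (4.970,3.000)–(4.000,3.535)
total: 12 segments, chained into 2 closed loop(s), length Σ = 10.863408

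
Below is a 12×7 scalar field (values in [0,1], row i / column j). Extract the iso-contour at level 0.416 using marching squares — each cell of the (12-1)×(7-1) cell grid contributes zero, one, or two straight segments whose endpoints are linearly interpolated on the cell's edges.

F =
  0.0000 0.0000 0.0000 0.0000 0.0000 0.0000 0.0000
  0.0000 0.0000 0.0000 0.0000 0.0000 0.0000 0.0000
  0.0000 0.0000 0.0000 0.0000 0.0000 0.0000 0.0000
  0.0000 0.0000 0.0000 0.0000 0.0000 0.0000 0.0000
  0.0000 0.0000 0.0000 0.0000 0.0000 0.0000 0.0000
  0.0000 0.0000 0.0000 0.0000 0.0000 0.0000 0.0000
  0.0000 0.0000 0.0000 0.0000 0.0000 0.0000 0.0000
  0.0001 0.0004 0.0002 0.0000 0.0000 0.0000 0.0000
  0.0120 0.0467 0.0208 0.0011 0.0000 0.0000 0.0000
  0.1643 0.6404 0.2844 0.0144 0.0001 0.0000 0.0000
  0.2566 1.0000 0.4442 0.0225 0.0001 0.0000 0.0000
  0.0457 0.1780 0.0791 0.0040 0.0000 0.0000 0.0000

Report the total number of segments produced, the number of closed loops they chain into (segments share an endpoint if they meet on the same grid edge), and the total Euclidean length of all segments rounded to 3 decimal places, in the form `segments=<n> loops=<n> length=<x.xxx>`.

cell (8,0): code 0100 → (8.622,1.000)–(9.000,0.529)
cell (8,1): code 1000 → (9.000,1.630)–(8.622,1.000)
cell (9,0): code 0110 → (9.000,0.529)–(10.000,0.214)
cell (9,1): code 1101 → (9.824,2.000)–(9.000,1.630)
cell (9,2): code 1000 → (10.000,2.067)–(9.824,2.000)
cell (10,0): code 0010 → (10.000,0.214)–(10.710,1.000)
cell (10,1): code 0011 → (10.710,1.000)–(10.077,2.000)
cell (10,2): code 0001 → (10.077,2.000)–(10.000,2.067)
total: 8 segments, chained into 1 closed loop(s), length Σ = 5.823743

segments=8 loops=1 length=5.824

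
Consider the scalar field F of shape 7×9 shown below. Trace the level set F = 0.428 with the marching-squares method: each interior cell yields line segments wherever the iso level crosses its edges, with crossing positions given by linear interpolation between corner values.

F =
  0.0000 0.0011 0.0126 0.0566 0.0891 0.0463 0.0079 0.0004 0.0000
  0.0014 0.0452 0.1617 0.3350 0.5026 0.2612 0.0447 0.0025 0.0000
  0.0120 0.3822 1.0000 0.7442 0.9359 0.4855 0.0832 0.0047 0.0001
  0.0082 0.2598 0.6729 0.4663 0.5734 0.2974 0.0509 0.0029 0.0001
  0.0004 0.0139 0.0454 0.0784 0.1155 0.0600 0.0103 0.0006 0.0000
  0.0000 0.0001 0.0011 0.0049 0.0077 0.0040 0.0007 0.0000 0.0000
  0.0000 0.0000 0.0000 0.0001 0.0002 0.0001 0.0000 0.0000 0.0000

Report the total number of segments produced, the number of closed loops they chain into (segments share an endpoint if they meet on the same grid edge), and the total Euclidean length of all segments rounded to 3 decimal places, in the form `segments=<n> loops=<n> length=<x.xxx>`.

segments=14 loops=1 length=10.522

cell (0,3): code 0100 → (0.820,4.000)–(1.000,3.555)
cell (0,4): code 1000 → (1.000,4.309)–(0.820,4.000)
cell (1,1): code 0100 → (1.318,2.000)–(2.000,1.074)
cell (1,2): code 1100 → (1.227,3.000)–(1.318,2.000)
cell (1,3): code 1110 → (1.000,3.555)–(1.227,3.000)
cell (1,4): code 1101 → (1.744,5.000)–(1.000,4.309)
cell (1,5): code 1000 → (2.000,5.143)–(1.744,5.000)
cell (2,1): code 0110 → (2.000,1.074)–(3.000,1.407)
cell (2,4): code 1011 → (3.000,4.527)–(2.306,5.000)
cell (2,5): code 0001 → (2.306,5.000)–(2.000,5.143)
cell (3,1): code 0010 → (3.000,1.407)–(3.390,2.000)
cell (3,2): code 0011 → (3.390,2.000)–(3.099,3.000)
cell (3,3): code 0011 → (3.099,3.000)–(3.318,4.000)
cell (3,4): code 0001 → (3.318,4.000)–(3.000,4.527)
total: 14 segments, chained into 1 closed loop(s), length Σ = 10.522416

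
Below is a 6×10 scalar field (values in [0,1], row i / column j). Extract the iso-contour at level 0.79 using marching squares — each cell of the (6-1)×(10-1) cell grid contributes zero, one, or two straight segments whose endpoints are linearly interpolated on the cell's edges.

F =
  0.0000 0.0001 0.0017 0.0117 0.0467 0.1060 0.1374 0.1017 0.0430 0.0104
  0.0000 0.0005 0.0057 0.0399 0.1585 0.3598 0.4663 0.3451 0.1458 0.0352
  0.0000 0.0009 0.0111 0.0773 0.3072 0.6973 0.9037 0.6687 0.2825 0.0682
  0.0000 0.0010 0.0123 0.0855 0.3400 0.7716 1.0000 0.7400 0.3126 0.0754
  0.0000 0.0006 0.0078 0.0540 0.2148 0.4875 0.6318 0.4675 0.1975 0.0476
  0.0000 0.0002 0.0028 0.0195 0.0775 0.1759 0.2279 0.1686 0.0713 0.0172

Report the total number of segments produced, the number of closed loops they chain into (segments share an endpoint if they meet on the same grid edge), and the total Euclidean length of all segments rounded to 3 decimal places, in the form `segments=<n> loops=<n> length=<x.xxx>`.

cell (1,5): code 0100 → (1.740,6.000)–(2.000,5.449)
cell (1,6): code 1000 → (2.000,6.484)–(1.740,6.000)
cell (2,5): code 0110 → (2.000,5.449)–(3.000,5.081)
cell (2,6): code 1001 → (3.000,6.808)–(2.000,6.484)
cell (3,5): code 0010 → (3.000,5.081)–(3.570,6.000)
cell (3,6): code 0001 → (3.570,6.000)–(3.000,6.808)
total: 6 segments, chained into 1 closed loop(s), length Σ = 5.345992

segments=6 loops=1 length=5.346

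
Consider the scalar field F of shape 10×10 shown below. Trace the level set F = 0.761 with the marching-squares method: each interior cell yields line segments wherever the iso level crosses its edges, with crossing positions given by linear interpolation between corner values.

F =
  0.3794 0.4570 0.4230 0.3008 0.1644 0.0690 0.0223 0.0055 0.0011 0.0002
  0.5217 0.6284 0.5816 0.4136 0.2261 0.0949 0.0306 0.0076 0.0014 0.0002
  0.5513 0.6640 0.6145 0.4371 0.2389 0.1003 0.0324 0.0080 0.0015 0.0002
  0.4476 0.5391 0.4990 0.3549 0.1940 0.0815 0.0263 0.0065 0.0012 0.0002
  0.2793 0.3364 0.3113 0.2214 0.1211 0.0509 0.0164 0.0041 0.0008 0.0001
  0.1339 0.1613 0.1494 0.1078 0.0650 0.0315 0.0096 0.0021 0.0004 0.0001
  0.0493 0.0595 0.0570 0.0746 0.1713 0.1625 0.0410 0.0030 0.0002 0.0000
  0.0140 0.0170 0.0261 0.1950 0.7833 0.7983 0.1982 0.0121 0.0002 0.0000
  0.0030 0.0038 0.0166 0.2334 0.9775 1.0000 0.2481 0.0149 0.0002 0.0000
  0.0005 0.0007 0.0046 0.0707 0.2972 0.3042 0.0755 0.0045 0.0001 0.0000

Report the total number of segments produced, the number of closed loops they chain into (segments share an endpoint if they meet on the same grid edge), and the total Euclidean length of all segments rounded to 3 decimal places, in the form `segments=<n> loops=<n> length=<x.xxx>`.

segments=8 loops=1 length=5.102

cell (6,3): code 0100 → (6.964,4.000)–(7.000,3.962)
cell (6,4): code 1100 → (6.941,5.000)–(6.964,4.000)
cell (6,5): code 1000 → (7.000,5.062)–(6.941,5.000)
cell (7,3): code 0110 → (7.000,3.962)–(8.000,3.709)
cell (7,5): code 1001 → (8.000,5.318)–(7.000,5.062)
cell (8,3): code 0010 → (8.000,3.709)–(8.318,4.000)
cell (8,4): code 0011 → (8.318,4.000)–(8.343,5.000)
cell (8,5): code 0001 → (8.343,5.000)–(8.000,5.318)
total: 8 segments, chained into 1 closed loop(s), length Σ = 5.101506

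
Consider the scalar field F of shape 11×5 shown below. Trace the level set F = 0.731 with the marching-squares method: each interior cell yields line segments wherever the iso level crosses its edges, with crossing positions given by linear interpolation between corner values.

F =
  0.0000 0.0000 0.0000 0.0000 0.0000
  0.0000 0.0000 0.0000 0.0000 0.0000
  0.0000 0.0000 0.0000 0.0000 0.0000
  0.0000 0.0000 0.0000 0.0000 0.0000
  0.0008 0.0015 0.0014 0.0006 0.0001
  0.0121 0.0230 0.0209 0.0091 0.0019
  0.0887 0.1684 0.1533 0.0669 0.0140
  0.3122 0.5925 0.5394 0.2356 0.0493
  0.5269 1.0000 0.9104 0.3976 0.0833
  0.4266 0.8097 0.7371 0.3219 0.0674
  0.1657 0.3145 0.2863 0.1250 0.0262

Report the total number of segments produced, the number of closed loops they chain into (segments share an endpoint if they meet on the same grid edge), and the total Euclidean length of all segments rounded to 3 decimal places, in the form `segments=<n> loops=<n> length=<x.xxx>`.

segments=8 loops=1 length=5.892

cell (7,0): code 0100 → (7.340,1.000)–(8.000,0.431)
cell (7,1): code 1100 → (7.516,2.000)–(7.340,1.000)
cell (7,2): code 1000 → (8.000,2.350)–(7.516,2.000)
cell (8,0): code 0110 → (8.000,0.431)–(9.000,0.795)
cell (8,2): code 1001 → (9.000,2.015)–(8.000,2.350)
cell (9,0): code 0010 → (9.000,0.795)–(9.159,1.000)
cell (9,1): code 0011 → (9.159,1.000)–(9.014,2.000)
cell (9,2): code 0001 → (9.014,2.000)–(9.000,2.015)
total: 8 segments, chained into 1 closed loop(s), length Σ = 5.892334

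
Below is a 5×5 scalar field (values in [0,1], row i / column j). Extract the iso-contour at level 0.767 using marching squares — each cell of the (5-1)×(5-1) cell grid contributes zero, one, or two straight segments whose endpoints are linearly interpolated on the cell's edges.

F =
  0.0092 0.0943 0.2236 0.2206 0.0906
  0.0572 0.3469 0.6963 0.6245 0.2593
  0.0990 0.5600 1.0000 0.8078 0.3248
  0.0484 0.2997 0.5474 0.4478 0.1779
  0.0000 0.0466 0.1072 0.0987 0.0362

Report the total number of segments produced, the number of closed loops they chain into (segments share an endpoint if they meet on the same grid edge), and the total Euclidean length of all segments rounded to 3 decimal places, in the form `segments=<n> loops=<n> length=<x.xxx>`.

segments=6 loops=1 length=4.266

cell (1,1): code 0100 → (1.233,2.000)–(2.000,1.470)
cell (1,2): code 1100 → (1.777,3.000)–(1.233,2.000)
cell (1,3): code 1000 → (2.000,3.084)–(1.777,3.000)
cell (2,1): code 0010 → (2.000,1.470)–(2.515,2.000)
cell (2,2): code 0011 → (2.515,2.000)–(2.113,3.000)
cell (2,3): code 0001 → (2.113,3.000)–(2.000,3.084)
total: 6 segments, chained into 1 closed loop(s), length Σ = 4.266446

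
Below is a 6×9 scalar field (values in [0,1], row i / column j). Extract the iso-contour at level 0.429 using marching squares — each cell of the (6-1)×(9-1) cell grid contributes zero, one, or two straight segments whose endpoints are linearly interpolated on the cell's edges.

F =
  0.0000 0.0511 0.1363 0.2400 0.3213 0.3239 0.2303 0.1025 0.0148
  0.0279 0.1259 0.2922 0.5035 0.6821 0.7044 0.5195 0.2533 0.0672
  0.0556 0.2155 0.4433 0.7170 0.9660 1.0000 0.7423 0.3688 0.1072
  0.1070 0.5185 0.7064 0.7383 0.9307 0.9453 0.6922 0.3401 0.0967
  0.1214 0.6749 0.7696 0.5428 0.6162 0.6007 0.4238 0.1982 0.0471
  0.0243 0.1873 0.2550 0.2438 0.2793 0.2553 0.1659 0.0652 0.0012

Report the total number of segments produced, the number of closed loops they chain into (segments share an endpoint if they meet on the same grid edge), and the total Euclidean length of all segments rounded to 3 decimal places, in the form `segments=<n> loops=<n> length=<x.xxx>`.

cell (0,2): code 0100 → (0.717,3.000)–(1.000,2.647)
cell (0,3): code 1100 → (0.299,4.000)–(0.717,3.000)
cell (0,4): code 1100 → (0.276,5.000)–(0.299,4.000)
cell (0,5): code 1100 → (0.687,6.000)–(0.276,5.000)
cell (0,6): code 1000 → (1.000,6.340)–(0.687,6.000)
cell (1,1): code 0100 → (1.905,2.000)–(2.000,1.937)
cell (1,2): code 1110 → (1.000,2.647)–(1.905,2.000)
cell (1,6): code 1001 → (2.000,6.839)–(1.000,6.340)
cell (2,0): code 0100 → (2.705,1.000)–(3.000,0.783)
cell (2,1): code 1110 → (2.000,1.937)–(2.705,1.000)
cell (2,6): code 1001 → (3.000,6.748)–(2.000,6.839)
cell (3,0): code 0110 → (3.000,0.783)–(4.000,0.556)
cell (3,5): code 1011 → (4.000,5.971)–(3.981,6.000)
cell (3,6): code 0001 → (3.981,6.000)–(3.000,6.748)
cell (4,0): code 0010 → (4.000,0.556)–(4.504,1.000)
cell (4,1): code 0011 → (4.504,1.000)–(4.662,2.000)
cell (4,2): code 0011 → (4.662,2.000)–(4.381,3.000)
cell (4,3): code 0011 → (4.381,3.000)–(4.556,4.000)
cell (4,4): code 0011 → (4.556,4.000)–(4.497,5.000)
cell (4,5): code 0001 → (4.497,5.000)–(4.000,5.971)
total: 20 segments, chained into 1 closed loop(s), length Σ = 17.091436

segments=20 loops=1 length=17.091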